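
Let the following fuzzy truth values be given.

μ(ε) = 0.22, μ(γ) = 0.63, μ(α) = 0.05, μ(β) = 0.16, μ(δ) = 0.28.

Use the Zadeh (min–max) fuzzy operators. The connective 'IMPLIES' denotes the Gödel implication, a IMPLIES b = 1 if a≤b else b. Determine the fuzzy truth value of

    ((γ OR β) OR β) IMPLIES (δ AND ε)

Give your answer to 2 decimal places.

0.22

γ OR β = max(a, b) on (0.63, 0.16) = 0.63
(γ OR β) OR β = max(a, b) on (0.63, 0.16) = 0.63
δ AND ε = min(a, b) on (0.28, 0.22) = 0.22
((γ OR β) OR β) IMPLIES (δ AND ε)  [Gödel: 1 if a≤b else b] with a=0.63, b=0.22 → 0.22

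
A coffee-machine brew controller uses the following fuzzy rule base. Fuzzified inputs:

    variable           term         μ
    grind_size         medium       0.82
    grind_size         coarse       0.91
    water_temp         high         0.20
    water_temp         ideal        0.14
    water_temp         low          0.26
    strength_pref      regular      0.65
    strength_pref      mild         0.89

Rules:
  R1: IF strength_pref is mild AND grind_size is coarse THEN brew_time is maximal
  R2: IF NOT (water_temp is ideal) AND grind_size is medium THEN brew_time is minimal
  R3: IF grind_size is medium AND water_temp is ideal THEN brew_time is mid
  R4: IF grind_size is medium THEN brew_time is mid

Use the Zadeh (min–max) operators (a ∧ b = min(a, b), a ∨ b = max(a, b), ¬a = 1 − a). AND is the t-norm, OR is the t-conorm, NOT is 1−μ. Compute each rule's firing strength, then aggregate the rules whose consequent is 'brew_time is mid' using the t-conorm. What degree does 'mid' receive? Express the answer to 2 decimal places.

0.82

R1: mild=0.89, coarse=0.91; AND[min(a, b)] → w = 0.89
R2: ¬ideal=1−0.14=0.86, medium=0.82; AND[min(a, b)] → w = 0.82
R3: medium=0.82, ideal=0.14; AND[min(a, b)] → w = 0.14
R4: medium=0.82 → w = 0.82
Rules with consequent 'mid': {R3, R4} → strengths 0.14, 0.82
Aggregate via t-conorm [max(a, b)]: 0.82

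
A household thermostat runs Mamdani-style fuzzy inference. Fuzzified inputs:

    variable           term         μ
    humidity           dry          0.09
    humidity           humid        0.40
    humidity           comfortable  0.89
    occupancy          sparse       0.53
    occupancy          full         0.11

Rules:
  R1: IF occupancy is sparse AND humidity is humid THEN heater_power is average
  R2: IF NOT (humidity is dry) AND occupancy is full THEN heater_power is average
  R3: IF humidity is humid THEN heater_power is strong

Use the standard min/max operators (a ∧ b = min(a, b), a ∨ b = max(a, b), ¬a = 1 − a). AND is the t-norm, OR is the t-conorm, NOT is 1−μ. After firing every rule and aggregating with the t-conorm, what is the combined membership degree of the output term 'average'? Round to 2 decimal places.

0.40

R1: sparse=0.53, humid=0.40; AND[min(a, b)] → w = 0.40
R2: ¬dry=1−0.09=0.91, full=0.11; AND[min(a, b)] → w = 0.11
R3: humid=0.40 → w = 0.40
Rules with consequent 'average': {R1, R2} → strengths 0.40, 0.11
Aggregate via t-conorm [max(a, b)]: 0.40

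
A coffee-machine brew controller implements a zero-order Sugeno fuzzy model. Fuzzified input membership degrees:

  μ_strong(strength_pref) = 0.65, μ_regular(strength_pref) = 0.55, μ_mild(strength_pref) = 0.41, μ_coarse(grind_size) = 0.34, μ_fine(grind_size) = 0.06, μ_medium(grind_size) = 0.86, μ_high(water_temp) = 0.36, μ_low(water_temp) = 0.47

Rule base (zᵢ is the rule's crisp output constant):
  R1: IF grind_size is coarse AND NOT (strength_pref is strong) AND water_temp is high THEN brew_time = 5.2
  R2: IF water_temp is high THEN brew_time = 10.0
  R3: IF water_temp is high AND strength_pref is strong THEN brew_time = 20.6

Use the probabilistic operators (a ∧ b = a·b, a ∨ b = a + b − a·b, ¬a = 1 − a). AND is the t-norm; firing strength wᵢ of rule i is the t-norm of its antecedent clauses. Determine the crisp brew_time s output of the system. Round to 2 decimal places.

R1 (z=5.2): coarse=0.34, ¬strong=1−0.65=0.35, high=0.36; AND[a·b] → w = 0.0428
R2 (z=10.0): high=0.36 → w = 0.3600
R3 (z=20.6): high=0.36, strong=0.65; AND[a·b] → w = 0.2340
Weighted average = (0.0428·5.2 + 0.3600·10.0 + 0.2340·20.6) / (0.0428 + 0.3600 + 0.2340)
  = 8.6432 / 0.6368 = 13.57

13.57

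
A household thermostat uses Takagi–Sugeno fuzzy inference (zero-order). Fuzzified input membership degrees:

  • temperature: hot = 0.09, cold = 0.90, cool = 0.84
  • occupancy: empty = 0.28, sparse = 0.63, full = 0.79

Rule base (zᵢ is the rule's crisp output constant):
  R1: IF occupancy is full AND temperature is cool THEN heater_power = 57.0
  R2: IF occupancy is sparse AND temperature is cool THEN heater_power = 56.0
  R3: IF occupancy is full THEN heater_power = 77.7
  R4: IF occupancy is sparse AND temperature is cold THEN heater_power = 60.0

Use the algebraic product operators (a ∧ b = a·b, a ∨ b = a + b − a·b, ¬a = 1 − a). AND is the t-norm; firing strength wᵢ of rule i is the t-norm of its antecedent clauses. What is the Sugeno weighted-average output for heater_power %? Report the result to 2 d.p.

63.87

R1 (z=57.0): full=0.79, cool=0.84; AND[a·b] → w = 0.6636
R2 (z=56.0): sparse=0.63, cool=0.84; AND[a·b] → w = 0.5292
R3 (z=77.7): full=0.79 → w = 0.7900
R4 (z=60.0): sparse=0.63, cold=0.90; AND[a·b] → w = 0.5670
Weighted average = (0.6636·57.0 + 0.5292·56.0 + 0.7900·77.7 + 0.5670·60.0) / (0.6636 + 0.5292 + 0.7900 + 0.5670)
  = 162.8634 / 2.5498 = 63.87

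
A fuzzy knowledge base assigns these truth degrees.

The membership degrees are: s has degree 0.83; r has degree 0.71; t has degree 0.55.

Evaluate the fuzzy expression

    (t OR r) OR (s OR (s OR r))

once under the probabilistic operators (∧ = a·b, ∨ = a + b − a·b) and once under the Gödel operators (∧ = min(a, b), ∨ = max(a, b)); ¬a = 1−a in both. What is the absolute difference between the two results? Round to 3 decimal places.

0.169

Under probabilistic:
  t OR r = a + b − a·b on (0.5500, 0.7100) = 0.8695
  s OR r = a + b − a·b on (0.8300, 0.7100) = 0.9507
  s OR (s OR r) = a + b − a·b on (0.8300, 0.9507) = 0.9916
  (t OR r) OR (s OR (s OR r)) = a + b − a·b on (0.8695, 0.9916) = 0.9989
  → value = 0.9989
Under Gödel:
  t OR r = max(a, b) on (0.55, 0.71) = 0.71
  s OR r = max(a, b) on (0.83, 0.71) = 0.83
  s OR (s OR r) = max(a, b) on (0.83, 0.83) = 0.83
  (t OR r) OR (s OR (s OR r)) = max(a, b) on (0.71, 0.83) = 0.83
  → value = 0.8300
|0.9989 − 0.8300| = 0.169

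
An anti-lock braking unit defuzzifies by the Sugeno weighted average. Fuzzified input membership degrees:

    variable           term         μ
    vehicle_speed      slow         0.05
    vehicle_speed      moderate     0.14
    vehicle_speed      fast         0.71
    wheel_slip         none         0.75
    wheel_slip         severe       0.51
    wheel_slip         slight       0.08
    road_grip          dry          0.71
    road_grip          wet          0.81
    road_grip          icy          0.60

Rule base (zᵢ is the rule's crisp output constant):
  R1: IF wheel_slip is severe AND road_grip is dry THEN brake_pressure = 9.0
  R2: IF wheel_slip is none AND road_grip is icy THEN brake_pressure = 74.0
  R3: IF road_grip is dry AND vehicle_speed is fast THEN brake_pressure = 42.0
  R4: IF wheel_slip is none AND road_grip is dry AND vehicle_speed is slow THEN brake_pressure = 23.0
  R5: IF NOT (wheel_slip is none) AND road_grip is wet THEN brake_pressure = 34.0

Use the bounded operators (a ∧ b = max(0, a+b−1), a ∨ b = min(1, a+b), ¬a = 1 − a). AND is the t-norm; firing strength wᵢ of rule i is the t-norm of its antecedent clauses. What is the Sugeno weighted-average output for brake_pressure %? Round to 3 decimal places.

45.295

R1 (z=9.0): severe=0.51, dry=0.71; AND[max(0, a+b−1)] → w = 0.22
R2 (z=74.0): none=0.75, icy=0.60; AND[max(0, a+b−1)] → w = 0.35
R3 (z=42.0): dry=0.71, fast=0.71; AND[max(0, a+b−1)] → w = 0.42
R4 (z=23.0): none=0.75, dry=0.71, slow=0.05; AND[max(0, a+b−1)] → w = 0.00
R5 (z=34.0): ¬none=1−0.75=0.25, wet=0.81; AND[max(0, a+b−1)] → w = 0.06
Weighted average = (0.22·9.0 + 0.35·74.0 + 0.42·42.0 + 0.00·23.0 + 0.06·34.0) / (0.22 + 0.35 + 0.42 + 0.00 + 0.06)
  = 47.5600 / 1.0500 = 45.295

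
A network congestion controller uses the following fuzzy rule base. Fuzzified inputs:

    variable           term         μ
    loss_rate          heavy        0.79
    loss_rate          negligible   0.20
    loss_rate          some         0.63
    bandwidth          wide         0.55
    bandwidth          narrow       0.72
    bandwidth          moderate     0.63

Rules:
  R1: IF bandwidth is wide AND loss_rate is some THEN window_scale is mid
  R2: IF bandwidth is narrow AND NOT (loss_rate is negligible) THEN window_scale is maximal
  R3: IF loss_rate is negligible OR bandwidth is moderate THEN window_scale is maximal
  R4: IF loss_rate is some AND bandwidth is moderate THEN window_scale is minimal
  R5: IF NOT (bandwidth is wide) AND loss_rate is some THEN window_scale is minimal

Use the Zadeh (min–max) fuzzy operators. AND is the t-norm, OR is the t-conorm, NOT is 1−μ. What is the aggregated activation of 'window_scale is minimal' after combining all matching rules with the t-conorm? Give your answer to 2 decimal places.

0.63

R1: wide=0.55, some=0.63; AND[min(a, b)] → w = 0.55
R2: narrow=0.72, ¬negligible=1−0.20=0.80; AND[min(a, b)] → w = 0.72
R3: negligible=0.20, moderate=0.63; OR[max(a, b)] → w = 0.63
R4: some=0.63, moderate=0.63; AND[min(a, b)] → w = 0.63
R5: ¬wide=1−0.55=0.45, some=0.63; AND[min(a, b)] → w = 0.45
Rules with consequent 'minimal': {R4, R5} → strengths 0.63, 0.45
Aggregate via t-conorm [max(a, b)]: 0.63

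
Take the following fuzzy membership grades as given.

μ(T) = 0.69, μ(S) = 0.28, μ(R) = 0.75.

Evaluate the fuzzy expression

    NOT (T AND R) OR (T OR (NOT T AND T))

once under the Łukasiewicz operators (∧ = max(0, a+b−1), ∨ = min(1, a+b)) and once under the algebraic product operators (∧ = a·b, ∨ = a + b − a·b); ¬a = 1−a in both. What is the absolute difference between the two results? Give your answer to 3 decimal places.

Under Łukasiewicz:
  T AND R = max(0, a+b−1) on (0.69, 0.75) = 0.44
  NOT (T AND R) = 1 − 0.44 = 0.56
  NOT T = 1 − 0.69 = 0.31
  NOT T AND T = max(0, a+b−1) on (0.31, 0.69) = 0.00
  T OR (NOT T AND T) = min(1, a+b) on (0.69, 0.00) = 0.69
  NOT (T AND R) OR (T OR (NOT T AND T)) = min(1, a+b) on (0.56, 0.69) = 1.00
  → value = 1.0000
Under algebraic product:
  T AND R = a·b on (0.6900, 0.7500) = 0.5175
  NOT (T AND R) = 1 − 0.5175 = 0.4825
  NOT T = 1 − 0.6900 = 0.3100
  NOT T AND T = a·b on (0.3100, 0.6900) = 0.2139
  T OR (NOT T AND T) = a + b − a·b on (0.6900, 0.2139) = 0.7563
  NOT (T AND R) OR (T OR (NOT T AND T)) = a + b − a·b on (0.4825, 0.7563) = 0.8739
  → value = 0.8739
|1.0000 − 0.8739| = 0.126

0.126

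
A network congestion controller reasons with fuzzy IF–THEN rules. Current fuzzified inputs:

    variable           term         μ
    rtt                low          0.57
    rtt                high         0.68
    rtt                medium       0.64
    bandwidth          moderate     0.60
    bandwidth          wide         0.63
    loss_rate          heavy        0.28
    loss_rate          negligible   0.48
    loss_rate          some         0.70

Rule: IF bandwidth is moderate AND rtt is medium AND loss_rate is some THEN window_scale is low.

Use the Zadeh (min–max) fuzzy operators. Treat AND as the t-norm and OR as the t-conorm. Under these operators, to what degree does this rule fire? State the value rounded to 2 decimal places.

0.60

firing strength: moderate=0.60, medium=0.64, some=0.70; AND[min(a, b)] → w = 0.60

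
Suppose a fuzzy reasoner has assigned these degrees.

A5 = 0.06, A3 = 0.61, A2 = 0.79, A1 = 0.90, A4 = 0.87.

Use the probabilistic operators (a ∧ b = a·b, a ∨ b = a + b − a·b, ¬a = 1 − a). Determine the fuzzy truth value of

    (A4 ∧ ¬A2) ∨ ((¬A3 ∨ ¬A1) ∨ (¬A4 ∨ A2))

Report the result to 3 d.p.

0.918

¬A2 = 1 − 0.7900 = 0.2100
A4 ∧ ¬A2 = a·b on (0.8700, 0.2100) = 0.1827
¬A3 = 1 − 0.6100 = 0.3900
¬A1 = 1 − 0.9000 = 0.1000
¬A3 ∨ ¬A1 = a + b − a·b on (0.3900, 0.1000) = 0.4510
¬A4 = 1 − 0.8700 = 0.1300
¬A4 ∨ A2 = a + b − a·b on (0.1300, 0.7900) = 0.8173
(¬A3 ∨ ¬A1) ∨ (¬A4 ∨ A2) = a + b − a·b on (0.4510, 0.8173) = 0.8997
(A4 ∧ ¬A2) ∨ ((¬A3 ∨ ¬A1) ∨ (¬A4 ∨ A2)) = a + b − a·b on (0.1827, 0.8997) = 0.9180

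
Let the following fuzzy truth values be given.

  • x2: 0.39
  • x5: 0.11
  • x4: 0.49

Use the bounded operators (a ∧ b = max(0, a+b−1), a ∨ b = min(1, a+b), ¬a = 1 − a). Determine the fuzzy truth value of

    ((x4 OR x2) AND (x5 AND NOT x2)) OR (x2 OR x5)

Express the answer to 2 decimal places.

0.50

x4 OR x2 = min(1, a+b) on (0.49, 0.39) = 0.88
NOT x2 = 1 − 0.39 = 0.61
x5 AND NOT x2 = max(0, a+b−1) on (0.11, 0.61) = 0.00
(x4 OR x2) AND (x5 AND NOT x2) = max(0, a+b−1) on (0.88, 0.00) = 0.00
x2 OR x5 = min(1, a+b) on (0.39, 0.11) = 0.50
((x4 OR x2) AND (x5 AND NOT x2)) OR (x2 OR x5) = min(1, a+b) on (0.00, 0.50) = 0.50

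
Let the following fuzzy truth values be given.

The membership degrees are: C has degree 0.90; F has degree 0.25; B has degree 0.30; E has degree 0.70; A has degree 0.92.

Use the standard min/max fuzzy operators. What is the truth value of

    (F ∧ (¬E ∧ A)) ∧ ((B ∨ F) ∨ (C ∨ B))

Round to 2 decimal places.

¬E = 1 − 0.70 = 0.30
¬E ∧ A = min(a, b) on (0.30, 0.92) = 0.30
F ∧ (¬E ∧ A) = min(a, b) on (0.25, 0.30) = 0.25
B ∨ F = max(a, b) on (0.30, 0.25) = 0.30
C ∨ B = max(a, b) on (0.90, 0.30) = 0.90
(B ∨ F) ∨ (C ∨ B) = max(a, b) on (0.30, 0.90) = 0.90
(F ∧ (¬E ∧ A)) ∧ ((B ∨ F) ∨ (C ∨ B)) = min(a, b) on (0.25, 0.90) = 0.25

0.25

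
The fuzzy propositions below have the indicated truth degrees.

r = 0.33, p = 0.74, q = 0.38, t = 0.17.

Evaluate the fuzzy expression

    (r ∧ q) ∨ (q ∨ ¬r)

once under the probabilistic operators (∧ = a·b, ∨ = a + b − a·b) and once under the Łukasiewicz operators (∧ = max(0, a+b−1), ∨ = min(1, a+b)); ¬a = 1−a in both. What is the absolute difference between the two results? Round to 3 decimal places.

0.179

Under probabilistic:
  r ∧ q = a·b on (0.3300, 0.3800) = 0.1254
  ¬r = 1 − 0.3300 = 0.6700
  q ∨ ¬r = a + b − a·b on (0.3800, 0.6700) = 0.7954
  (r ∧ q) ∨ (q ∨ ¬r) = a + b − a·b on (0.1254, 0.7954) = 0.8211
  → value = 0.8211
Under Łukasiewicz:
  r ∧ q = max(0, a+b−1) on (0.33, 0.38) = 0.00
  ¬r = 1 − 0.33 = 0.67
  q ∨ ¬r = min(1, a+b) on (0.38, 0.67) = 1.00
  (r ∧ q) ∨ (q ∨ ¬r) = min(1, a+b) on (0.00, 1.00) = 1.00
  → value = 1.0000
|0.8211 − 1.0000| = 0.179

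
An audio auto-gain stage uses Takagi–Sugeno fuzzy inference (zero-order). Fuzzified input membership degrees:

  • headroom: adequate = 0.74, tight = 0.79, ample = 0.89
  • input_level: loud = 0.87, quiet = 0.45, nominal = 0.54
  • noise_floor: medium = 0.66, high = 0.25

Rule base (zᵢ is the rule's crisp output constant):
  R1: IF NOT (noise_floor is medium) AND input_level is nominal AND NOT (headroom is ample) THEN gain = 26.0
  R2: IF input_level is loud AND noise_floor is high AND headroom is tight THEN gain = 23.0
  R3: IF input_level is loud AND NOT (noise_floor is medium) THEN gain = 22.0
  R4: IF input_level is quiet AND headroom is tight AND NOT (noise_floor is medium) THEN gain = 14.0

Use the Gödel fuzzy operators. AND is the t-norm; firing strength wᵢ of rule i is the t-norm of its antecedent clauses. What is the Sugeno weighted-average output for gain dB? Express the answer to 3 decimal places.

R1 (z=26.0): ¬medium=1−0.66=0.34, nominal=0.54, ¬ample=1−0.89=0.11; AND[min(a, b)] → w = 0.11
R2 (z=23.0): loud=0.87, high=0.25, tight=0.79; AND[min(a, b)] → w = 0.25
R3 (z=22.0): loud=0.87, ¬medium=1−0.66=0.34; AND[min(a, b)] → w = 0.34
R4 (z=14.0): quiet=0.45, tight=0.79, ¬medium=1−0.66=0.34; AND[min(a, b)] → w = 0.34
Weighted average = (0.11·26.0 + 0.25·23.0 + 0.34·22.0 + 0.34·14.0) / (0.11 + 0.25 + 0.34 + 0.34)
  = 20.8500 / 1.0400 = 20.048

20.048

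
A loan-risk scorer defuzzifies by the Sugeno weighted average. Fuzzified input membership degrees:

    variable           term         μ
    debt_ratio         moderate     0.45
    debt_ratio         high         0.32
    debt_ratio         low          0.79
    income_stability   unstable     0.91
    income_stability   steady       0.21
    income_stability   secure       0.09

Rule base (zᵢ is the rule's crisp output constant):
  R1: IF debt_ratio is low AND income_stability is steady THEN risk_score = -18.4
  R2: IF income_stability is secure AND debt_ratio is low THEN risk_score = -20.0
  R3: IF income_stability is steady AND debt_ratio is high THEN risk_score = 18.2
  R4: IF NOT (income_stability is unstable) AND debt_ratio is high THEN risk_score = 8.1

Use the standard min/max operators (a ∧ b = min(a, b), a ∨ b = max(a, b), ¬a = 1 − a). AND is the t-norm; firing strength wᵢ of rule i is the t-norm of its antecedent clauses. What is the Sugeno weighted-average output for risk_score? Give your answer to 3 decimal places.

R1 (z=-18.4): low=0.79, steady=0.21; AND[min(a, b)] → w = 0.21
R2 (z=-20.0): secure=0.09, low=0.79; AND[min(a, b)] → w = 0.09
R3 (z=18.2): steady=0.21, high=0.32; AND[min(a, b)] → w = 0.21
R4 (z=8.1): ¬unstable=1−0.91=0.09, high=0.32; AND[min(a, b)] → w = 0.09
Weighted average = (0.21·-18.4 + 0.09·-20.0 + 0.21·18.2 + 0.09·8.1) / (0.21 + 0.09 + 0.21 + 0.09)
  = -1.1130 / 0.6000 = -1.855

-1.855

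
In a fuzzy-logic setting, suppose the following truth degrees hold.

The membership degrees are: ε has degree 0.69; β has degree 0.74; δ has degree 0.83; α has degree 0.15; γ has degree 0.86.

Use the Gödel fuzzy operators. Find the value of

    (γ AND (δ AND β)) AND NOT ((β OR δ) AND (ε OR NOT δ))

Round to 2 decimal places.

δ AND β = min(a, b) on (0.83, 0.74) = 0.74
γ AND (δ AND β) = min(a, b) on (0.86, 0.74) = 0.74
β OR δ = max(a, b) on (0.74, 0.83) = 0.83
NOT δ = 1 − 0.83 = 0.17
ε OR NOT δ = max(a, b) on (0.69, 0.17) = 0.69
(β OR δ) AND (ε OR NOT δ) = min(a, b) on (0.83, 0.69) = 0.69
NOT ((β OR δ) AND (ε OR NOT δ)) = 1 − 0.69 = 0.31
(γ AND (δ AND β)) AND NOT ((β OR δ) AND (ε OR NOT δ)) = min(a, b) on (0.74, 0.31) = 0.31

0.31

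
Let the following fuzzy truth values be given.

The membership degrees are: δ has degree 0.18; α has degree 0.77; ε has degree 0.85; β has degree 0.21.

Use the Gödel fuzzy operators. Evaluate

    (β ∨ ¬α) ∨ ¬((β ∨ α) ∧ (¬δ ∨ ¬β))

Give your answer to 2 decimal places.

¬α = 1 − 0.77 = 0.23
β ∨ ¬α = max(a, b) on (0.21, 0.23) = 0.23
β ∨ α = max(a, b) on (0.21, 0.77) = 0.77
¬δ = 1 − 0.18 = 0.82
¬β = 1 − 0.21 = 0.79
¬δ ∨ ¬β = max(a, b) on (0.82, 0.79) = 0.82
(β ∨ α) ∧ (¬δ ∨ ¬β) = min(a, b) on (0.77, 0.82) = 0.77
¬((β ∨ α) ∧ (¬δ ∨ ¬β)) = 1 − 0.77 = 0.23
(β ∨ ¬α) ∨ ¬((β ∨ α) ∧ (¬δ ∨ ¬β)) = max(a, b) on (0.23, 0.23) = 0.23

0.23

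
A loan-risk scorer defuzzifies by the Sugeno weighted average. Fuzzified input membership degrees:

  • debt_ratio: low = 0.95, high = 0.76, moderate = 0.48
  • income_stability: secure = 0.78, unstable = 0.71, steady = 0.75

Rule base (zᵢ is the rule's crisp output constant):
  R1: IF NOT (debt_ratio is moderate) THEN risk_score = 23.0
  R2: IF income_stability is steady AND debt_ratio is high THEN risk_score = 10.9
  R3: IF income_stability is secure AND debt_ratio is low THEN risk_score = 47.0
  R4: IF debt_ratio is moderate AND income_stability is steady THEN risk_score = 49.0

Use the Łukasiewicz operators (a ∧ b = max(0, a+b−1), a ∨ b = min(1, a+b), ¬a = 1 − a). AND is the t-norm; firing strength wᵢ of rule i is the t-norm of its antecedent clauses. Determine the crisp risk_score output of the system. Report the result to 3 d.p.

R1 (z=23.0): ¬moderate=1−0.48=0.52 → w = 0.52
R2 (z=10.9): steady=0.75, high=0.76; AND[max(0, a+b−1)] → w = 0.51
R3 (z=47.0): secure=0.78, low=0.95; AND[max(0, a+b−1)] → w = 0.73
R4 (z=49.0): moderate=0.48, steady=0.75; AND[max(0, a+b−1)] → w = 0.23
Weighted average = (0.52·23.0 + 0.51·10.9 + 0.73·47.0 + 0.23·49.0) / (0.52 + 0.51 + 0.73 + 0.23)
  = 63.0990 / 1.9900 = 31.708

31.708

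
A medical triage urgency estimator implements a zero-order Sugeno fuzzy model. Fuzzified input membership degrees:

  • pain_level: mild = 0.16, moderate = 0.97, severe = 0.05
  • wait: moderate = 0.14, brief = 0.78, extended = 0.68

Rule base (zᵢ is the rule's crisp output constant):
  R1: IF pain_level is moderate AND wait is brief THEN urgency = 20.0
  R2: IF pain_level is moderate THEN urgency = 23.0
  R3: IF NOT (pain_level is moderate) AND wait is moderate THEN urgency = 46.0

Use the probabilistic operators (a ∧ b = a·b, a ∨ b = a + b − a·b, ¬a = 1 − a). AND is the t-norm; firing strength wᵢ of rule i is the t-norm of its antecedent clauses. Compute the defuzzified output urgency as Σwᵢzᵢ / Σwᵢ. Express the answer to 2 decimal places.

21.74

R1 (z=20.0): moderate=0.97, brief=0.78; AND[a·b] → w = 0.7566
R2 (z=23.0): moderate=0.97 → w = 0.9700
R3 (z=46.0): ¬moderate=1−0.97=0.03, moderate=0.14; AND[a·b] → w = 0.0042
Weighted average = (0.7566·20.0 + 0.9700·23.0 + 0.0042·46.0) / (0.7566 + 0.9700 + 0.0042)
  = 37.6352 / 1.7308 = 21.74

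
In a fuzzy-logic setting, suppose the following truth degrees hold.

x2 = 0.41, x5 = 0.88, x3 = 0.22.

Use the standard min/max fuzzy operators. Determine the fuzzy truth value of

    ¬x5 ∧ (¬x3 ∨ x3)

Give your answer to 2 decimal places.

0.12

¬x5 = 1 − 0.88 = 0.12
¬x3 = 1 − 0.22 = 0.78
¬x3 ∨ x3 = max(a, b) on (0.78, 0.22) = 0.78
¬x5 ∧ (¬x3 ∨ x3) = min(a, b) on (0.12, 0.78) = 0.12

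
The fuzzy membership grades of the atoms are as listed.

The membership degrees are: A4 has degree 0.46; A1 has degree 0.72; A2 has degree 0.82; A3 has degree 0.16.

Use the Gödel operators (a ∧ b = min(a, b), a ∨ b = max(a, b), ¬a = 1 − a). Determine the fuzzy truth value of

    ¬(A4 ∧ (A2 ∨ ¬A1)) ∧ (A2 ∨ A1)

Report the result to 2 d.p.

¬A1 = 1 − 0.72 = 0.28
A2 ∨ ¬A1 = max(a, b) on (0.82, 0.28) = 0.82
A4 ∧ (A2 ∨ ¬A1) = min(a, b) on (0.46, 0.82) = 0.46
¬(A4 ∧ (A2 ∨ ¬A1)) = 1 − 0.46 = 0.54
A2 ∨ A1 = max(a, b) on (0.82, 0.72) = 0.82
¬(A4 ∧ (A2 ∨ ¬A1)) ∧ (A2 ∨ A1) = min(a, b) on (0.54, 0.82) = 0.54

0.54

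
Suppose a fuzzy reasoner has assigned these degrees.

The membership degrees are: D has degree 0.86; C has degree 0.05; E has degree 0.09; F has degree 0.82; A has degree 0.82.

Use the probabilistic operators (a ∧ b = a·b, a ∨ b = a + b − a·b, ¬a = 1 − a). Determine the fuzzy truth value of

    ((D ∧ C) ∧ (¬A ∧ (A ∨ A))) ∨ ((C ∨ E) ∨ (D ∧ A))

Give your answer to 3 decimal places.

0.747

D ∧ C = a·b on (0.8600, 0.0500) = 0.0430
¬A = 1 − 0.8200 = 0.1800
A ∨ A = a + b − a·b on (0.8200, 0.8200) = 0.9676
¬A ∧ (A ∨ A) = a·b on (0.1800, 0.9676) = 0.1742
(D ∧ C) ∧ (¬A ∧ (A ∨ A)) = a·b on (0.0430, 0.1742) = 0.0075
C ∨ E = a + b − a·b on (0.0500, 0.0900) = 0.1355
D ∧ A = a·b on (0.8600, 0.8200) = 0.7052
(C ∨ E) ∨ (D ∧ A) = a + b − a·b on (0.1355, 0.7052) = 0.7451
((D ∧ C) ∧ (¬A ∧ (A ∨ A))) ∨ ((C ∨ E) ∨ (D ∧ A)) = a + b − a·b on (0.0075, 0.7451) = 0.7471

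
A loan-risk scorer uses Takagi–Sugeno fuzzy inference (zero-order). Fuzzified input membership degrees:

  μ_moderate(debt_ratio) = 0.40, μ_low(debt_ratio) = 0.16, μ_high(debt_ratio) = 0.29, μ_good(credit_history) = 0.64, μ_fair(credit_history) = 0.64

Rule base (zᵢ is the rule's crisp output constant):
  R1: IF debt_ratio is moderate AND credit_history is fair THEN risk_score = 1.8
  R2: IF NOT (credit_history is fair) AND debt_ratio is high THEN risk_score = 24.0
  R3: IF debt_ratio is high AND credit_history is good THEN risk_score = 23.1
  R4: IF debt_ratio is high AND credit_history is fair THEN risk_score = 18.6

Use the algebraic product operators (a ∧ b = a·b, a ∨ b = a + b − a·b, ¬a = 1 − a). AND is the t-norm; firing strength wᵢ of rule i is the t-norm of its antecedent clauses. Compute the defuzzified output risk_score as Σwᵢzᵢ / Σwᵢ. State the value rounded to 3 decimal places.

R1 (z=1.8): moderate=0.40, fair=0.64; AND[a·b] → w = 0.2560
R2 (z=24.0): ¬fair=1−0.64=0.36, high=0.29; AND[a·b] → w = 0.1044
R3 (z=23.1): high=0.29, good=0.64; AND[a·b] → w = 0.1856
R4 (z=18.6): high=0.29, fair=0.64; AND[a·b] → w = 0.1856
Weighted average = (0.2560·1.8 + 0.1044·24.0 + 0.1856·23.1 + 0.1856·18.6) / (0.2560 + 0.1044 + 0.1856 + 0.1856)
  = 10.7059 / 0.7316 = 14.634

14.634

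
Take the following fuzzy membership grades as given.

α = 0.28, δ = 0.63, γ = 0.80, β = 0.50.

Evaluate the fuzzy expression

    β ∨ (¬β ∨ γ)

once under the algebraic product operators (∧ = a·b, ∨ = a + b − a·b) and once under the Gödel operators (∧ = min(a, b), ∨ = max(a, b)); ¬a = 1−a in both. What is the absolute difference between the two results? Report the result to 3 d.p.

0.150

Under algebraic product:
  ¬β = 1 − 0.5000 = 0.5000
  ¬β ∨ γ = a + b − a·b on (0.5000, 0.8000) = 0.9000
  β ∨ (¬β ∨ γ) = a + b − a·b on (0.5000, 0.9000) = 0.9500
  → value = 0.9500
Under Gödel:
  ¬β = 1 − 0.50 = 0.50
  ¬β ∨ γ = max(a, b) on (0.50, 0.80) = 0.80
  β ∨ (¬β ∨ γ) = max(a, b) on (0.50, 0.80) = 0.80
  → value = 0.8000
|0.9500 − 0.8000| = 0.150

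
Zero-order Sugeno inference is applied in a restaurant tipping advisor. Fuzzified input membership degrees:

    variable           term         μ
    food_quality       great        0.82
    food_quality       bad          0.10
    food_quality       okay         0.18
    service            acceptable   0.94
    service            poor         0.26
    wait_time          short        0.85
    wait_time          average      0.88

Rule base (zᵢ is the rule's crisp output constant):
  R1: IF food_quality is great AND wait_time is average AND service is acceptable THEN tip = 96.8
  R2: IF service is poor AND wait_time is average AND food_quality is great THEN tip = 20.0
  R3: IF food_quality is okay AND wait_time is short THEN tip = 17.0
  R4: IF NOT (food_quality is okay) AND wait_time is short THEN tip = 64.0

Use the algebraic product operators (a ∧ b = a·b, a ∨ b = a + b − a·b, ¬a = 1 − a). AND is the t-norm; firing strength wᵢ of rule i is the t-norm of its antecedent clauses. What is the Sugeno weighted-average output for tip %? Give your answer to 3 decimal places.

67.964

R1 (z=96.8): great=0.82, average=0.88, acceptable=0.94; AND[a·b] → w = 0.6783
R2 (z=20.0): poor=0.26, average=0.88, great=0.82; AND[a·b] → w = 0.1876
R3 (z=17.0): okay=0.18, short=0.85; AND[a·b] → w = 0.1530
R4 (z=64.0): ¬okay=1−0.18=0.82, short=0.85; AND[a·b] → w = 0.6970
Weighted average = (0.6783·96.8 + 0.1876·20.0 + 0.1530·17.0 + 0.6970·64.0) / (0.6783 + 0.1876 + 0.1530 + 0.6970)
  = 116.6211 / 1.7159 = 67.964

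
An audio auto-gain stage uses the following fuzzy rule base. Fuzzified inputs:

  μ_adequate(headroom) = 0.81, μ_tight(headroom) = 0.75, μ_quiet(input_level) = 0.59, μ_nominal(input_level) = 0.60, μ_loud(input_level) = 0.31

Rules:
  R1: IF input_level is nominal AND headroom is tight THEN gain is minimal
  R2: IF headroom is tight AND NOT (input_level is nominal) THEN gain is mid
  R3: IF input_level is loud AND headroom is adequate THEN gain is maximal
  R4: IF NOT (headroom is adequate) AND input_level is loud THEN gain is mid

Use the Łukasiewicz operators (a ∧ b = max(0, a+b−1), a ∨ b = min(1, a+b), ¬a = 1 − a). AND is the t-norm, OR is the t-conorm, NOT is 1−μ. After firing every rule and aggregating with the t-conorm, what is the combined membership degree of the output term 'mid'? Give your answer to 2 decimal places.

0.15

R1: nominal=0.60, tight=0.75; AND[max(0, a+b−1)] → w = 0.35
R2: tight=0.75, ¬nominal=1−0.60=0.40; AND[max(0, a+b−1)] → w = 0.15
R3: loud=0.31, adequate=0.81; AND[max(0, a+b−1)] → w = 0.12
R4: ¬adequate=1−0.81=0.19, loud=0.31; AND[max(0, a+b−1)] → w = 0.00
Rules with consequent 'mid': {R2, R4} → strengths 0.15, 0.00
Aggregate via t-conorm [min(1, a+b)]: 0.15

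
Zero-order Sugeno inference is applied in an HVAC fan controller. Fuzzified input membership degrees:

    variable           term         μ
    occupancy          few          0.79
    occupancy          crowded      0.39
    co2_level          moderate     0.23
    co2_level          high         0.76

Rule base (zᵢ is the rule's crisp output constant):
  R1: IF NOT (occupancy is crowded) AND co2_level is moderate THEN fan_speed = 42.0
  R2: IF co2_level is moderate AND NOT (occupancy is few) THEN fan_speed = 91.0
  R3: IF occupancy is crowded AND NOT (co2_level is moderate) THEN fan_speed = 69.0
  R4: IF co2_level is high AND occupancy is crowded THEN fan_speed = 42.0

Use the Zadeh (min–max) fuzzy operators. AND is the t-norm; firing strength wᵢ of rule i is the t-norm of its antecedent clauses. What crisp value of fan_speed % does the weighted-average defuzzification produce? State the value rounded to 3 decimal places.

R1 (z=42.0): ¬crowded=1−0.39=0.61, moderate=0.23; AND[min(a, b)] → w = 0.23
R2 (z=91.0): moderate=0.23, ¬few=1−0.79=0.21; AND[min(a, b)] → w = 0.21
R3 (z=69.0): crowded=0.39, ¬moderate=1−0.23=0.77; AND[min(a, b)] → w = 0.39
R4 (z=42.0): high=0.76, crowded=0.39; AND[min(a, b)] → w = 0.39
Weighted average = (0.23·42.0 + 0.21·91.0 + 0.39·69.0 + 0.39·42.0) / (0.23 + 0.21 + 0.39 + 0.39)
  = 72.0600 / 1.2200 = 59.066

59.066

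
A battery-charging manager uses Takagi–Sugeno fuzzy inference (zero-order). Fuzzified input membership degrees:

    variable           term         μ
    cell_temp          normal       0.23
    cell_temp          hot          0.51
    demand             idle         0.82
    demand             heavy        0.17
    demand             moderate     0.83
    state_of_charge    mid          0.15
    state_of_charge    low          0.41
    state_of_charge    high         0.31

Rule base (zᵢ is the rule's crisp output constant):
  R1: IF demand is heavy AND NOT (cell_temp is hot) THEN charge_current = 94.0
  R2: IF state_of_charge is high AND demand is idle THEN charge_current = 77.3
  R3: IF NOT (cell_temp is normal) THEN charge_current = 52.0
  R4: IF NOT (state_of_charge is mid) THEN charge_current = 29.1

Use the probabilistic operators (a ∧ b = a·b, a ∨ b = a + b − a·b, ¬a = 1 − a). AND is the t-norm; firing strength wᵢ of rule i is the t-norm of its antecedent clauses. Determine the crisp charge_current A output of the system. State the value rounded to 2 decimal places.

47.13

R1 (z=94.0): heavy=0.17, ¬hot=1−0.51=0.49; AND[a·b] → w = 0.0833
R2 (z=77.3): high=0.31, idle=0.82; AND[a·b] → w = 0.2542
R3 (z=52.0): ¬normal=1−0.23=0.77 → w = 0.7700
R4 (z=29.1): ¬mid=1−0.15=0.85 → w = 0.8500
Weighted average = (0.0833·94.0 + 0.2542·77.3 + 0.7700·52.0 + 0.8500·29.1) / (0.0833 + 0.2542 + 0.7700 + 0.8500)
  = 92.2549 / 1.9575 = 47.13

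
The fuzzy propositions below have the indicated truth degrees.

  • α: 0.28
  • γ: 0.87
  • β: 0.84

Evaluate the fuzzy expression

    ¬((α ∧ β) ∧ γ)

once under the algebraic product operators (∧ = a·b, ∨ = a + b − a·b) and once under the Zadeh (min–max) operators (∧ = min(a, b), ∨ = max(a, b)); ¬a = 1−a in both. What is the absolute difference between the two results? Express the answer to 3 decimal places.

Under algebraic product:
  α ∧ β = a·b on (0.2800, 0.8400) = 0.2352
  (α ∧ β) ∧ γ = a·b on (0.2352, 0.8700) = 0.2046
  ¬((α ∧ β) ∧ γ) = 1 − 0.2046 = 0.7954
  → value = 0.7954
Under Zadeh (min–max):
  α ∧ β = min(a, b) on (0.28, 0.84) = 0.28
  (α ∧ β) ∧ γ = min(a, b) on (0.28, 0.87) = 0.28
  ¬((α ∧ β) ∧ γ) = 1 − 0.28 = 0.72
  → value = 0.7200
|0.7954 − 0.7200| = 0.075

0.075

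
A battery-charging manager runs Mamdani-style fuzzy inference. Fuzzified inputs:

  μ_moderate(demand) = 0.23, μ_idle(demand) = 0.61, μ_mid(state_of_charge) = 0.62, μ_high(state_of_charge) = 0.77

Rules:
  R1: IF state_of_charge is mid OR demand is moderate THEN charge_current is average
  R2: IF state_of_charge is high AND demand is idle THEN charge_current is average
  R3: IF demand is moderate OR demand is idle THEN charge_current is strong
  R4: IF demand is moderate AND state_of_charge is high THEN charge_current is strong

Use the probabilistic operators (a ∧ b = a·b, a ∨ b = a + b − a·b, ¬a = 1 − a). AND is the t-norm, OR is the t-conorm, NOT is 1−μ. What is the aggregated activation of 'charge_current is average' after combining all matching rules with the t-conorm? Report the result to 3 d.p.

0.845

R1: mid=0.62, moderate=0.23; OR[a + b − a·b] → w = 0.7074
R2: high=0.77, idle=0.61; AND[a·b] → w = 0.4697
R3: moderate=0.23, idle=0.61; OR[a + b − a·b] → w = 0.6997
R4: moderate=0.23, high=0.77; AND[a·b] → w = 0.1771
Rules with consequent 'average': {R1, R2} → strengths 0.7074, 0.4697
Aggregate via t-conorm [a + b − a·b]: 0.8448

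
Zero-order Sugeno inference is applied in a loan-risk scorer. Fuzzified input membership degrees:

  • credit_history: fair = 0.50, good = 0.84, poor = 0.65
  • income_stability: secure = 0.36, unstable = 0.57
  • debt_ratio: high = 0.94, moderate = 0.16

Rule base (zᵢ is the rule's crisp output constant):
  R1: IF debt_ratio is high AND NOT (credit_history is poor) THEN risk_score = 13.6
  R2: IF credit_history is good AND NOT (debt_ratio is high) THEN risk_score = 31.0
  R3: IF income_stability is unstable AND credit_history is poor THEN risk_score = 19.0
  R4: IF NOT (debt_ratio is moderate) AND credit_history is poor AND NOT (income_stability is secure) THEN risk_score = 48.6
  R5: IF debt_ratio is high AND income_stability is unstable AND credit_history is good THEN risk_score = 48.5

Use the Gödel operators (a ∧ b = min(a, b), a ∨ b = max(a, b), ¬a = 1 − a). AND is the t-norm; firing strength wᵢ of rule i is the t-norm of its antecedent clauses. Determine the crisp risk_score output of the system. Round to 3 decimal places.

34.794

R1 (z=13.6): high=0.94, ¬poor=1−0.65=0.35; AND[min(a, b)] → w = 0.35
R2 (z=31.0): good=0.84, ¬high=1−0.94=0.06; AND[min(a, b)] → w = 0.06
R3 (z=19.0): unstable=0.57, poor=0.65; AND[min(a, b)] → w = 0.57
R4 (z=48.6): ¬moderate=1−0.16=0.84, poor=0.65, ¬secure=1−0.36=0.64; AND[min(a, b)] → w = 0.64
R5 (z=48.5): high=0.94, unstable=0.57, good=0.84; AND[min(a, b)] → w = 0.57
Weighted average = (0.35·13.6 + 0.06·31.0 + 0.57·19.0 + 0.64·48.6 + 0.57·48.5) / (0.35 + 0.06 + 0.57 + 0.64 + 0.57)
  = 76.1990 / 2.1900 = 34.794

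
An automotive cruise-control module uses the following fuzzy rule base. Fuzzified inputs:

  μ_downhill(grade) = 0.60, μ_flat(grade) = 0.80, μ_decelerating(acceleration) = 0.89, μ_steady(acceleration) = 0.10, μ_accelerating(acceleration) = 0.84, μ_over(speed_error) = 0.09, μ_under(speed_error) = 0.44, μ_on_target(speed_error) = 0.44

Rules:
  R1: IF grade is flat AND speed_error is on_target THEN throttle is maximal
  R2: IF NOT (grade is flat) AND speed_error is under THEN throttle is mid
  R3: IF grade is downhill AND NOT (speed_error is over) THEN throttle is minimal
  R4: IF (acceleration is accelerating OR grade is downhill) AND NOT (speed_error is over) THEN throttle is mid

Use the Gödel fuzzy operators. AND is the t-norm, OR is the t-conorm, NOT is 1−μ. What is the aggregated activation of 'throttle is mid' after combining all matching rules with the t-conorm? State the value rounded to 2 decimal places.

0.84

R1: flat=0.80, on_target=0.44; AND[min(a, b)] → w = 0.44
R2: ¬flat=1−0.80=0.20, under=0.44; AND[min(a, b)] → w = 0.20
R3: downhill=0.60, ¬over=1−0.09=0.91; AND[min(a, b)] → w = 0.60
R4: (accelerating=0.84 OR downhill=0.60) = 0.84; AND[min(a, b)] with ¬over=1−0.09=0.91 → w = 0.84
Rules with consequent 'mid': {R2, R4} → strengths 0.20, 0.84
Aggregate via t-conorm [max(a, b)]: 0.84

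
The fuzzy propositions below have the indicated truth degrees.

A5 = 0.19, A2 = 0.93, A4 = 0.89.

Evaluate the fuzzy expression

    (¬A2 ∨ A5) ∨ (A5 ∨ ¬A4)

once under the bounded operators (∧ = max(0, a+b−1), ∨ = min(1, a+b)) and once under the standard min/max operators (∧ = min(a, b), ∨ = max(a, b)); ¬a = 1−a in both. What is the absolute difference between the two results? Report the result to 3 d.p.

Under bounded:
  ¬A2 = 1 − 0.93 = 0.07
  ¬A2 ∨ A5 = min(1, a+b) on (0.07, 0.19) = 0.26
  ¬A4 = 1 − 0.89 = 0.11
  A5 ∨ ¬A4 = min(1, a+b) on (0.19, 0.11) = 0.30
  (¬A2 ∨ A5) ∨ (A5 ∨ ¬A4) = min(1, a+b) on (0.26, 0.30) = 0.56
  → value = 0.5600
Under standard min/max:
  ¬A2 = 1 − 0.93 = 0.07
  ¬A2 ∨ A5 = max(a, b) on (0.07, 0.19) = 0.19
  ¬A4 = 1 − 0.89 = 0.11
  A5 ∨ ¬A4 = max(a, b) on (0.19, 0.11) = 0.19
  (¬A2 ∨ A5) ∨ (A5 ∨ ¬A4) = max(a, b) on (0.19, 0.19) = 0.19
  → value = 0.1900
|0.5600 − 0.1900| = 0.370

0.370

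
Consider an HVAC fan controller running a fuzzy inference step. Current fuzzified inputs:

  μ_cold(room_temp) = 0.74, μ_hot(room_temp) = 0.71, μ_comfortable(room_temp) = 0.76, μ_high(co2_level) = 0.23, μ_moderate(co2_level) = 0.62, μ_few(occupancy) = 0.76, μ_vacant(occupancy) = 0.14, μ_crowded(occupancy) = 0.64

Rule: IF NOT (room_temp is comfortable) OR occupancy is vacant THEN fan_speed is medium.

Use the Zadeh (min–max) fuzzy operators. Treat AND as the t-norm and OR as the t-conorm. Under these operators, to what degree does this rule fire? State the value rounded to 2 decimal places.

0.24

firing strength: ¬comfortable=1−0.76=0.24, vacant=0.14; OR[max(a, b)] → w = 0.24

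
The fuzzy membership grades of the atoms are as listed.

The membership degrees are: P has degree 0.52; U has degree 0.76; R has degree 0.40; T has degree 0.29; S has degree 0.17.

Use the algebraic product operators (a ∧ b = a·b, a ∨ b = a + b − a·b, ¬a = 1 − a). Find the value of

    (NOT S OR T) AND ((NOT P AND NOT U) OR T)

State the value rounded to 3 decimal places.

0.327

NOT S = 1 − 0.1700 = 0.8300
NOT S OR T = a + b − a·b on (0.8300, 0.2900) = 0.8793
NOT P = 1 − 0.5200 = 0.4800
NOT U = 1 − 0.7600 = 0.2400
NOT P AND NOT U = a·b on (0.4800, 0.2400) = 0.1152
(NOT P AND NOT U) OR T = a + b − a·b on (0.1152, 0.2900) = 0.3718
(NOT S OR T) AND ((NOT P AND NOT U) OR T) = a·b on (0.8793, 0.3718) = 0.3269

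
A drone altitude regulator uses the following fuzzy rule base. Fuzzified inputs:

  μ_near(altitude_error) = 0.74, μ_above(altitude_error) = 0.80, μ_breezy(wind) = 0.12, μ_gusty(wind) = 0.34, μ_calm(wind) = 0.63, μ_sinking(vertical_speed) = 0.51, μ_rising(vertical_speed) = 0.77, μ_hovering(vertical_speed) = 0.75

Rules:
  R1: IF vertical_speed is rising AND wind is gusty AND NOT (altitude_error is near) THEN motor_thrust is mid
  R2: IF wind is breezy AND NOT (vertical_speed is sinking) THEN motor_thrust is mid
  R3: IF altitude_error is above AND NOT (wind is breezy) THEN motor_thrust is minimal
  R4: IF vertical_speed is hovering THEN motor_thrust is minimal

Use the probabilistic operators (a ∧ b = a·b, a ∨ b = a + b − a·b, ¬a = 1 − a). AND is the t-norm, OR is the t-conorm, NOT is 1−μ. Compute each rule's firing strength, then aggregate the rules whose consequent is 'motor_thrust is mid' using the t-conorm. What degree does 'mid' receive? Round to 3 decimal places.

0.123

R1: rising=0.77, gusty=0.34, ¬near=1−0.74=0.26; AND[a·b] → w = 0.0681
R2: breezy=0.12, ¬sinking=1−0.51=0.49; AND[a·b] → w = 0.0588
R3: above=0.80, ¬breezy=1−0.12=0.88; AND[a·b] → w = 0.7040
R4: hovering=0.75 → w = 0.7500
Rules with consequent 'mid': {R1, R2} → strengths 0.0681, 0.0588
Aggregate via t-conorm [a + b − a·b]: 0.1229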